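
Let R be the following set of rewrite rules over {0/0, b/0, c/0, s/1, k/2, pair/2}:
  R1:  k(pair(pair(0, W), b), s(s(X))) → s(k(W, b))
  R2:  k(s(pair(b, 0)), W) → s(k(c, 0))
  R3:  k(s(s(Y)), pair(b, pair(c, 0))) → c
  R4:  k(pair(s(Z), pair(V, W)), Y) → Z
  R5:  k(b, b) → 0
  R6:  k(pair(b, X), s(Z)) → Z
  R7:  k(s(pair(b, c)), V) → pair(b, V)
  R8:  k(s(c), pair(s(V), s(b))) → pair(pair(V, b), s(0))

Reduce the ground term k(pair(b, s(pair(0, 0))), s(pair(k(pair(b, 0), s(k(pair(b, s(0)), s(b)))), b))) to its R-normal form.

pair(b, b)

1. k(pair(b, s(pair(0, 0))), s(pair(k(pair(b, 0), s(k(pair(b, s(0)), s(b)))), b)))  →  pair(k(pair(b, 0), s(k(pair(b, s(0)), s(b)))), b)   [R6 at ε]
2. pair(k(pair(b, 0), s(k(pair(b, s(0)), s(b)))), b)  →  pair(k(pair(b, s(0)), s(b)), b)   [R6 at 1]
3. pair(k(pair(b, s(0)), s(b)), b)  →  pair(b, b)   [R6 at 1]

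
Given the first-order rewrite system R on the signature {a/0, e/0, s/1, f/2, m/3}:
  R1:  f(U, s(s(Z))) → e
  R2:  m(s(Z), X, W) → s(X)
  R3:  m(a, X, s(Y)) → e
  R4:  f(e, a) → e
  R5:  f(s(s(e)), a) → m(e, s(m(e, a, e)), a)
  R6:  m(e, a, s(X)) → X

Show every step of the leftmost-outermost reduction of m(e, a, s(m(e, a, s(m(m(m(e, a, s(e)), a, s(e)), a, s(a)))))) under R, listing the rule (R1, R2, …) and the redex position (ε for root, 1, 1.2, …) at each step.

1. m(e, a, s(m(e, a, s(m(m(m(e, a, s(e)), a, s(e)), a, s(a))))))  →  m(e, a, s(m(m(m(e, a, s(e)), a, s(e)), a, s(a))))   [R6 at ε]
2. m(e, a, s(m(m(m(e, a, s(e)), a, s(e)), a, s(a))))  →  m(m(m(e, a, s(e)), a, s(e)), a, s(a))   [R6 at ε]
3. m(m(m(e, a, s(e)), a, s(e)), a, s(a))  →  m(m(e, a, s(e)), a, s(a))   [R6 at 1.1]
4. m(m(e, a, s(e)), a, s(a))  →  m(e, a, s(a))   [R6 at 1]
5. m(e, a, s(a))  →  a   [R6 at ε]

a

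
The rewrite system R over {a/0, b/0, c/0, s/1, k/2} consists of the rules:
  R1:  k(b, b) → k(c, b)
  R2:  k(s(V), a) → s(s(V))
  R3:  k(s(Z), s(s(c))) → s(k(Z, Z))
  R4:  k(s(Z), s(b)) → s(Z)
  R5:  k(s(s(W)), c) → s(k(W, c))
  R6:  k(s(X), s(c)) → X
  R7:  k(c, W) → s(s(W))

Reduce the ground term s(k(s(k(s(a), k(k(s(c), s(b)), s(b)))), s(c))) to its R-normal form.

1. s(k(s(k(s(a), k(k(s(c), s(b)), s(b)))), s(c)))  →  s(k(s(a), k(k(s(c), s(b)), s(b))))   [R6 at 1]
2. s(k(s(a), k(k(s(c), s(b)), s(b))))  →  s(k(s(a), k(s(c), s(b))))   [R4 at 1.2.1]
3. s(k(s(a), k(s(c), s(b))))  →  s(k(s(a), s(c)))   [R4 at 1.2]
4. s(k(s(a), s(c)))  →  s(a)   [R6 at 1]

s(a)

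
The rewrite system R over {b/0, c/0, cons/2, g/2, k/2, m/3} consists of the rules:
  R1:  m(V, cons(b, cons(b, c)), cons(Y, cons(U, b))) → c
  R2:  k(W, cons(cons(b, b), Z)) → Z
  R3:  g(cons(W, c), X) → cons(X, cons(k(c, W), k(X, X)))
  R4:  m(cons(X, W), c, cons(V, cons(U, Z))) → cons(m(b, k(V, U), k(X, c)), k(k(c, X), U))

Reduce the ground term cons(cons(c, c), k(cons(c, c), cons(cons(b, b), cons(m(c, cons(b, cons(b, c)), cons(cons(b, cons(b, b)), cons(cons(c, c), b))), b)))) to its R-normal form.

1. cons(cons(c, c), k(cons(c, c), cons(cons(b, b), cons(m(c, cons(b, cons(b, c)), cons(cons(b, cons(b, b)), cons(cons(c, c), b))), b))))  →  cons(cons(c, c), cons(m(c, cons(b, cons(b, c)), cons(cons(b, cons(b, b)), cons(cons(c, c), b))), b))   [R2 at 2]
2. cons(cons(c, c), cons(m(c, cons(b, cons(b, c)), cons(cons(b, cons(b, b)), cons(cons(c, c), b))), b))  →  cons(cons(c, c), cons(c, b))   [R1 at 2.1]

cons(cons(c, c), cons(c, b))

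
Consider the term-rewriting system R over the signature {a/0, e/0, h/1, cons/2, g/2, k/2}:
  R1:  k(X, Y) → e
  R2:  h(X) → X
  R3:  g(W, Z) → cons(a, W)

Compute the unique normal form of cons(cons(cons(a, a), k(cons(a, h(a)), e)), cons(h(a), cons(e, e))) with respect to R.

1. cons(cons(cons(a, a), k(cons(a, h(a)), e)), cons(h(a), cons(e, e)))  →  cons(cons(cons(a, a), e), cons(h(a), cons(e, e)))   [R1 at 1.2]
2. cons(cons(cons(a, a), e), cons(h(a), cons(e, e)))  →  cons(cons(cons(a, a), e), cons(a, cons(e, e)))   [R2 at 2.1]

cons(cons(cons(a, a), e), cons(a, cons(e, e)))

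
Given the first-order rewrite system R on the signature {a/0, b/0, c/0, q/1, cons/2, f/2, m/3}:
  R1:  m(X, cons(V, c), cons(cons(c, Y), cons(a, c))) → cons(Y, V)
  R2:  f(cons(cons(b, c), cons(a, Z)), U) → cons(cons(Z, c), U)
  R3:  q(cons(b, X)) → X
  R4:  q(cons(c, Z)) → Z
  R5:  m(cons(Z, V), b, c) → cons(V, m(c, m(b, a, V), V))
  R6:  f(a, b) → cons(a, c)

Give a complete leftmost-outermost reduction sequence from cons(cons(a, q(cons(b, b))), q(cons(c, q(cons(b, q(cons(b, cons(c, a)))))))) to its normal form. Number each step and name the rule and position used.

1. cons(cons(a, q(cons(b, b))), q(cons(c, q(cons(b, q(cons(b, cons(c, a))))))))  →  cons(cons(a, b), q(cons(c, q(cons(b, q(cons(b, cons(c, a))))))))   [R3 at 1.2]
2. cons(cons(a, b), q(cons(c, q(cons(b, q(cons(b, cons(c, a))))))))  →  cons(cons(a, b), q(cons(b, q(cons(b, cons(c, a))))))   [R4 at 2]
3. cons(cons(a, b), q(cons(b, q(cons(b, cons(c, a))))))  →  cons(cons(a, b), q(cons(b, cons(c, a))))   [R3 at 2]
4. cons(cons(a, b), q(cons(b, cons(c, a))))  →  cons(cons(a, b), cons(c, a))   [R3 at 2]

cons(cons(a, b), cons(c, a))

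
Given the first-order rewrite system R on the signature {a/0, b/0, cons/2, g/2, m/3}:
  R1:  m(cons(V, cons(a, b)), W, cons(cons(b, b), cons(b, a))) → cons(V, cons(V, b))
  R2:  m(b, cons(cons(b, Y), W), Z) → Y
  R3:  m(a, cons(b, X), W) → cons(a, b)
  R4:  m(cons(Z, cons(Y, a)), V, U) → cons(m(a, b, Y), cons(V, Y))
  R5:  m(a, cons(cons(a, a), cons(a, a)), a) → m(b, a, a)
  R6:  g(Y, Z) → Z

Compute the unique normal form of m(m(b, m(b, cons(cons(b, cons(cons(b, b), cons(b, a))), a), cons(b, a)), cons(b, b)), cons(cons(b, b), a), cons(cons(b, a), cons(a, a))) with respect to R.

1. m(m(b, m(b, cons(cons(b, cons(cons(b, b), cons(b, a))), a), cons(b, a)), cons(b, b)), cons(cons(b, b), a), cons(cons(b, a), cons(a, a)))  →  m(m(b, cons(cons(b, b), cons(b, a)), cons(b, b)), cons(cons(b, b), a), cons(cons(b, a), cons(a, a)))   [R2 at 1.2]
2. m(m(b, cons(cons(b, b), cons(b, a)), cons(b, b)), cons(cons(b, b), a), cons(cons(b, a), cons(a, a)))  →  m(b, cons(cons(b, b), a), cons(cons(b, a), cons(a, a)))   [R2 at 1]
3. m(b, cons(cons(b, b), a), cons(cons(b, a), cons(a, a)))  →  b   [R2 at ε]

b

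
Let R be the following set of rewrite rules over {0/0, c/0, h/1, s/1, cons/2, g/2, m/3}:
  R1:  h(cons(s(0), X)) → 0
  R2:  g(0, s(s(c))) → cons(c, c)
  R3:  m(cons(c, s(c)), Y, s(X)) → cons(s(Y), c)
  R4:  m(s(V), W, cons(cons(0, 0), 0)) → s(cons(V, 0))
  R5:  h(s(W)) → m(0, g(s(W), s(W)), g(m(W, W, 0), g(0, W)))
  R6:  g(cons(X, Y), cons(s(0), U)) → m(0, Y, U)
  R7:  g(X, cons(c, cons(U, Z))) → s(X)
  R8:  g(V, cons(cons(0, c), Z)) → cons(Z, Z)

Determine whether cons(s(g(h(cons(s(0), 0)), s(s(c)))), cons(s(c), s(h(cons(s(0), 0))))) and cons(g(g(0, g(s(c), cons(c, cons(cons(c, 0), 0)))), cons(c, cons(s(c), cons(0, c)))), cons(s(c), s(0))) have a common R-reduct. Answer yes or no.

Reduce t₁ = cons(s(g(h(cons(s(0), 0)), s(s(c)))), cons(s(c), s(h(cons(s(0), 0))))):
1. cons(s(g(h(cons(s(0), 0)), s(s(c)))), cons(s(c), s(h(cons(s(0), 0)))))  →  cons(s(g(0, s(s(c)))), cons(s(c), s(h(cons(s(0), 0)))))   [R1 at 1.1.1]
2. cons(s(g(0, s(s(c)))), cons(s(c), s(h(cons(s(0), 0)))))  →  cons(s(cons(c, c)), cons(s(c), s(h(cons(s(0), 0)))))   [R2 at 1.1]
3. cons(s(cons(c, c)), cons(s(c), s(h(cons(s(0), 0)))))  →  cons(s(cons(c, c)), cons(s(c), s(0)))   [R1 at 2.2.1]

Reduce t₂ = cons(g(g(0, g(s(c), cons(c, cons(cons(c, 0), 0)))), cons(c, cons(s(c), cons(0, c)))), cons(s(c), s(0))):
1. cons(g(g(0, g(s(c), cons(c, cons(cons(c, 0), 0)))), cons(c, cons(s(c), cons(0, c)))), cons(s(c), s(0)))  →  cons(s(g(0, g(s(c), cons(c, cons(cons(c, 0), 0))))), cons(s(c), s(0)))   [R7 at 1]
2. cons(s(g(0, g(s(c), cons(c, cons(cons(c, 0), 0))))), cons(s(c), s(0)))  →  cons(s(g(0, s(s(c)))), cons(s(c), s(0)))   [R7 at 1.1.2]
3. cons(s(g(0, s(s(c)))), cons(s(c), s(0)))  →  cons(s(cons(c, c)), cons(s(c), s(0)))   [R2 at 1.1]

yes — NF(t₁) = cons(s(cons(c, c)), cons(s(c), s(0))), NF(t₂) = cons(s(cons(c, c)), cons(s(c), s(0)))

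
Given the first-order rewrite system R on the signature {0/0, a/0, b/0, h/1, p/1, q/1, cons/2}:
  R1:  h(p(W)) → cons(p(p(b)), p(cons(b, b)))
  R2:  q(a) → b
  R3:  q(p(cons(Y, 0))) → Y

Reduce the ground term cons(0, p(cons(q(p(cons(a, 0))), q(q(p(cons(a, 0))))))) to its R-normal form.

cons(0, p(cons(a, b)))

1. cons(0, p(cons(q(p(cons(a, 0))), q(q(p(cons(a, 0)))))))  →  cons(0, p(cons(a, q(q(p(cons(a, 0)))))))   [R3 at 2.1.1]
2. cons(0, p(cons(a, q(q(p(cons(a, 0)))))))  →  cons(0, p(cons(a, q(a))))   [R3 at 2.1.2.1]
3. cons(0, p(cons(a, q(a))))  →  cons(0, p(cons(a, b)))   [R2 at 2.1.2]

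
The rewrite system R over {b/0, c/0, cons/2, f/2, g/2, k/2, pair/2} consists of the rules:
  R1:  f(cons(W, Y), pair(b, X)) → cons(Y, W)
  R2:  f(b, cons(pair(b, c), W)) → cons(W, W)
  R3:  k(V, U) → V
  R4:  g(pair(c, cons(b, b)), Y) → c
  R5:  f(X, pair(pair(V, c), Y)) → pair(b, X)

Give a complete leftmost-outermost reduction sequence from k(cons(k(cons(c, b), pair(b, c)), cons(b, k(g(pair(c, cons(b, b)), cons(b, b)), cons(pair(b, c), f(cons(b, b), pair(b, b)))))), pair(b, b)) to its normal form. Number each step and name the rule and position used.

1. k(cons(k(cons(c, b), pair(b, c)), cons(b, k(g(pair(c, cons(b, b)), cons(b, b)), cons(pair(b, c), f(cons(b, b), pair(b, b)))))), pair(b, b))  →  cons(k(cons(c, b), pair(b, c)), cons(b, k(g(pair(c, cons(b, b)), cons(b, b)), cons(pair(b, c), f(cons(b, b), pair(b, b))))))   [R3 at ε]
2. cons(k(cons(c, b), pair(b, c)), cons(b, k(g(pair(c, cons(b, b)), cons(b, b)), cons(pair(b, c), f(cons(b, b), pair(b, b))))))  →  cons(cons(c, b), cons(b, k(g(pair(c, cons(b, b)), cons(b, b)), cons(pair(b, c), f(cons(b, b), pair(b, b))))))   [R3 at 1]
3. cons(cons(c, b), cons(b, k(g(pair(c, cons(b, b)), cons(b, b)), cons(pair(b, c), f(cons(b, b), pair(b, b))))))  →  cons(cons(c, b), cons(b, g(pair(c, cons(b, b)), cons(b, b))))   [R3 at 2.2]
4. cons(cons(c, b), cons(b, g(pair(c, cons(b, b)), cons(b, b))))  →  cons(cons(c, b), cons(b, c))   [R4 at 2.2]

cons(cons(c, b), cons(b, c))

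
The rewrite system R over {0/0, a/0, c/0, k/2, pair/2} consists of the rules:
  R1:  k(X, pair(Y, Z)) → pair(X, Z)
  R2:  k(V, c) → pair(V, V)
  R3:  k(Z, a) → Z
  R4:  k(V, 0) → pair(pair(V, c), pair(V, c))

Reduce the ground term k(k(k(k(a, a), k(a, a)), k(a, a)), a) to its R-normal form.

a

1. k(k(k(k(a, a), k(a, a)), k(a, a)), a)  →  k(k(k(a, a), k(a, a)), k(a, a))   [R3 at ε]
2. k(k(k(a, a), k(a, a)), k(a, a))  →  k(k(a, k(a, a)), k(a, a))   [R3 at 1.1]
3. k(k(a, k(a, a)), k(a, a))  →  k(k(a, a), k(a, a))   [R3 at 1.2]
4. k(k(a, a), k(a, a))  →  k(a, k(a, a))   [R3 at 1]
5. k(a, k(a, a))  →  k(a, a)   [R3 at 2]
6. k(a, a)  →  a   [R3 at ε]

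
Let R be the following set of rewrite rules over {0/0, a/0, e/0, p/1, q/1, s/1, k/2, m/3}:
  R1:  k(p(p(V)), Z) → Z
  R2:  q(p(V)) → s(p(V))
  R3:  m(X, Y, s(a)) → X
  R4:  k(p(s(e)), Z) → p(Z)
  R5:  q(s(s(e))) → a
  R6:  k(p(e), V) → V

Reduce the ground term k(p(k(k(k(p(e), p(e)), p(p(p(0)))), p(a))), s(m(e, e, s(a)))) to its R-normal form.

s(e)

1. k(p(k(k(k(p(e), p(e)), p(p(p(0)))), p(a))), s(m(e, e, s(a))))  →  k(p(k(k(p(e), p(p(p(0)))), p(a))), s(m(e, e, s(a))))   [R6 at 1.1.1.1]
2. k(p(k(k(p(e), p(p(p(0)))), p(a))), s(m(e, e, s(a))))  →  k(p(k(p(p(p(0))), p(a))), s(m(e, e, s(a))))   [R6 at 1.1.1]
3. k(p(k(p(p(p(0))), p(a))), s(m(e, e, s(a))))  →  k(p(p(a)), s(m(e, e, s(a))))   [R1 at 1.1]
4. k(p(p(a)), s(m(e, e, s(a))))  →  s(m(e, e, s(a)))   [R1 at ε]
5. s(m(e, e, s(a)))  →  s(e)   [R3 at 1]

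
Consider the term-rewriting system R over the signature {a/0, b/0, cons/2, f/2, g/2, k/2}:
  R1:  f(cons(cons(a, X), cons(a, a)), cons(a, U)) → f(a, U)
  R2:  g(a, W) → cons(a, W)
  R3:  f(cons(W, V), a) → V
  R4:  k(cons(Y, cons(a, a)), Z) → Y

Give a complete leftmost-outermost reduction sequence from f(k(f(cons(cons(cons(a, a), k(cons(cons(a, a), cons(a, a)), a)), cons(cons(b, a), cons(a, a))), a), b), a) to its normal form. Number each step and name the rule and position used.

1. f(k(f(cons(cons(cons(a, a), k(cons(cons(a, a), cons(a, a)), a)), cons(cons(b, a), cons(a, a))), a), b), a)  →  f(k(cons(cons(b, a), cons(a, a)), b), a)   [R3 at 1.1]
2. f(k(cons(cons(b, a), cons(a, a)), b), a)  →  f(cons(b, a), a)   [R4 at 1]
3. f(cons(b, a), a)  →  a   [R3 at ε]

a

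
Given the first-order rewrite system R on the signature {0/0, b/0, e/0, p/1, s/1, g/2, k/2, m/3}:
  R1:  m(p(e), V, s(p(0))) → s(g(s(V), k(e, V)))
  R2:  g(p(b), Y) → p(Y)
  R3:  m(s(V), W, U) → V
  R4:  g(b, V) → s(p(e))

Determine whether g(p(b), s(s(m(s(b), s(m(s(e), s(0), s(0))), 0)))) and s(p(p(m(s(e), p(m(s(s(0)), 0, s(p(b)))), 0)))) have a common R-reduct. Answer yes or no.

no — NF(t₁) = p(s(s(b))), NF(t₂) = s(p(p(e)))

Reduce t₁ = g(p(b), s(s(m(s(b), s(m(s(e), s(0), s(0))), 0)))):
1. g(p(b), s(s(m(s(b), s(m(s(e), s(0), s(0))), 0))))  →  p(s(s(m(s(b), s(m(s(e), s(0), s(0))), 0))))   [R2 at ε]
2. p(s(s(m(s(b), s(m(s(e), s(0), s(0))), 0))))  →  p(s(s(b)))   [R3 at 1.1.1]

Reduce t₂ = s(p(p(m(s(e), p(m(s(s(0)), 0, s(p(b)))), 0)))):
1. s(p(p(m(s(e), p(m(s(s(0)), 0, s(p(b)))), 0))))  →  s(p(p(e)))   [R3 at 1.1.1]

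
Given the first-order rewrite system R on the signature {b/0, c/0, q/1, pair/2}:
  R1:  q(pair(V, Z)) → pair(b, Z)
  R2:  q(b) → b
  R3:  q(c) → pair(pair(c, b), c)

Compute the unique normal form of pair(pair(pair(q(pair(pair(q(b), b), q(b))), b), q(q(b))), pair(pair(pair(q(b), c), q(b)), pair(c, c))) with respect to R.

pair(pair(pair(pair(b, b), b), b), pair(pair(pair(b, c), b), pair(c, c)))

1. pair(pair(pair(q(pair(pair(q(b), b), q(b))), b), q(q(b))), pair(pair(pair(q(b), c), q(b)), pair(c, c)))  →  pair(pair(pair(pair(b, q(b)), b), q(q(b))), pair(pair(pair(q(b), c), q(b)), pair(c, c)))   [R1 at 1.1.1]
2. pair(pair(pair(pair(b, q(b)), b), q(q(b))), pair(pair(pair(q(b), c), q(b)), pair(c, c)))  →  pair(pair(pair(pair(b, b), b), q(q(b))), pair(pair(pair(q(b), c), q(b)), pair(c, c)))   [R2 at 1.1.1.2]
3. pair(pair(pair(pair(b, b), b), q(q(b))), pair(pair(pair(q(b), c), q(b)), pair(c, c)))  →  pair(pair(pair(pair(b, b), b), q(b)), pair(pair(pair(q(b), c), q(b)), pair(c, c)))   [R2 at 1.2.1]
4. pair(pair(pair(pair(b, b), b), q(b)), pair(pair(pair(q(b), c), q(b)), pair(c, c)))  →  pair(pair(pair(pair(b, b), b), b), pair(pair(pair(q(b), c), q(b)), pair(c, c)))   [R2 at 1.2]
5. pair(pair(pair(pair(b, b), b), b), pair(pair(pair(q(b), c), q(b)), pair(c, c)))  →  pair(pair(pair(pair(b, b), b), b), pair(pair(pair(b, c), q(b)), pair(c, c)))   [R2 at 2.1.1.1]
6. pair(pair(pair(pair(b, b), b), b), pair(pair(pair(b, c), q(b)), pair(c, c)))  →  pair(pair(pair(pair(b, b), b), b), pair(pair(pair(b, c), b), pair(c, c)))   [R2 at 2.1.2]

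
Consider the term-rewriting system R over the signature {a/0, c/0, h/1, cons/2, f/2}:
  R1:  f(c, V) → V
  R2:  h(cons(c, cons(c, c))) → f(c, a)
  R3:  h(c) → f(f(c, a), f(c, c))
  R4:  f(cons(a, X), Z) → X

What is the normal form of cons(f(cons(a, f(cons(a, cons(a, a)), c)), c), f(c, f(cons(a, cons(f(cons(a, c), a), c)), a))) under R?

cons(cons(a, a), cons(c, c))

1. cons(f(cons(a, f(cons(a, cons(a, a)), c)), c), f(c, f(cons(a, cons(f(cons(a, c), a), c)), a)))  →  cons(f(cons(a, cons(a, a)), c), f(c, f(cons(a, cons(f(cons(a, c), a), c)), a)))   [R4 at 1]
2. cons(f(cons(a, cons(a, a)), c), f(c, f(cons(a, cons(f(cons(a, c), a), c)), a)))  →  cons(cons(a, a), f(c, f(cons(a, cons(f(cons(a, c), a), c)), a)))   [R4 at 1]
3. cons(cons(a, a), f(c, f(cons(a, cons(f(cons(a, c), a), c)), a)))  →  cons(cons(a, a), f(cons(a, cons(f(cons(a, c), a), c)), a))   [R1 at 2]
4. cons(cons(a, a), f(cons(a, cons(f(cons(a, c), a), c)), a))  →  cons(cons(a, a), cons(f(cons(a, c), a), c))   [R4 at 2]
5. cons(cons(a, a), cons(f(cons(a, c), a), c))  →  cons(cons(a, a), cons(c, c))   [R4 at 2.1]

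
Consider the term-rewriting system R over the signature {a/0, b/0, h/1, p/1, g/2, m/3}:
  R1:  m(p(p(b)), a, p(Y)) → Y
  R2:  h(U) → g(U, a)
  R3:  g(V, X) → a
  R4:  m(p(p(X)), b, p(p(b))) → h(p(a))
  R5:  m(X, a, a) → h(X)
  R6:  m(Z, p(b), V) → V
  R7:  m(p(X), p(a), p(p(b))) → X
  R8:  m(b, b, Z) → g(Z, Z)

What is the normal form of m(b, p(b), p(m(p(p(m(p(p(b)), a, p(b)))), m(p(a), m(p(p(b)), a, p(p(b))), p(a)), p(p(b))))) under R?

p(p(b))

1. m(b, p(b), p(m(p(p(m(p(p(b)), a, p(b)))), m(p(a), m(p(p(b)), a, p(p(b))), p(a)), p(p(b)))))  →  p(m(p(p(m(p(p(b)), a, p(b)))), m(p(a), m(p(p(b)), a, p(p(b))), p(a)), p(p(b))))   [R6 at ε]
2. p(m(p(p(m(p(p(b)), a, p(b)))), m(p(a), m(p(p(b)), a, p(p(b))), p(a)), p(p(b))))  →  p(m(p(p(b)), m(p(a), m(p(p(b)), a, p(p(b))), p(a)), p(p(b))))   [R1 at 1.1.1.1]
3. p(m(p(p(b)), m(p(a), m(p(p(b)), a, p(p(b))), p(a)), p(p(b))))  →  p(m(p(p(b)), m(p(a), p(b), p(a)), p(p(b))))   [R1 at 1.2.2]
4. p(m(p(p(b)), m(p(a), p(b), p(a)), p(p(b))))  →  p(m(p(p(b)), p(a), p(p(b))))   [R6 at 1.2]
5. p(m(p(p(b)), p(a), p(p(b))))  →  p(p(b))   [R7 at 1]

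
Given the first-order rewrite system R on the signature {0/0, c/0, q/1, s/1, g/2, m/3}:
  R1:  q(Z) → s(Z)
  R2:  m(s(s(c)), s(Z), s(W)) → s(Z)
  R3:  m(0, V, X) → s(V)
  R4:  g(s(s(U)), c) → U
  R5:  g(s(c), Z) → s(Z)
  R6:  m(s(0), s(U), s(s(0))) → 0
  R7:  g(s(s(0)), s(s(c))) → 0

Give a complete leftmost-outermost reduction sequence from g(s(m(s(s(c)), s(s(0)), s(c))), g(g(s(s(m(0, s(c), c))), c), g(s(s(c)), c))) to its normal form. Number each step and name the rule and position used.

1. g(s(m(s(s(c)), s(s(0)), s(c))), g(g(s(s(m(0, s(c), c))), c), g(s(s(c)), c)))  →  g(s(s(s(0))), g(g(s(s(m(0, s(c), c))), c), g(s(s(c)), c)))   [R2 at 1.1]
2. g(s(s(s(0))), g(g(s(s(m(0, s(c), c))), c), g(s(s(c)), c)))  →  g(s(s(s(0))), g(m(0, s(c), c), g(s(s(c)), c)))   [R4 at 2.1]
3. g(s(s(s(0))), g(m(0, s(c), c), g(s(s(c)), c)))  →  g(s(s(s(0))), g(s(s(c)), g(s(s(c)), c)))   [R3 at 2.1]
4. g(s(s(s(0))), g(s(s(c)), g(s(s(c)), c)))  →  g(s(s(s(0))), g(s(s(c)), c))   [R4 at 2.2]
5. g(s(s(s(0))), g(s(s(c)), c))  →  g(s(s(s(0))), c)   [R4 at 2]
6. g(s(s(s(0))), c)  →  s(0)   [R4 at ε]

s(0)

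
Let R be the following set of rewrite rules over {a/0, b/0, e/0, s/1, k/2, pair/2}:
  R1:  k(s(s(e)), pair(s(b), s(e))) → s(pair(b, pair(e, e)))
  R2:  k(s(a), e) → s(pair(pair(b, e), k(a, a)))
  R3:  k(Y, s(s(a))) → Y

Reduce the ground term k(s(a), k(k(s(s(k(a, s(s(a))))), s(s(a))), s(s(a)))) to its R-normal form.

1. k(s(a), k(k(s(s(k(a, s(s(a))))), s(s(a))), s(s(a))))  →  k(s(a), k(s(s(k(a, s(s(a))))), s(s(a))))   [R3 at 2]
2. k(s(a), k(s(s(k(a, s(s(a))))), s(s(a))))  →  k(s(a), s(s(k(a, s(s(a))))))   [R3 at 2]
3. k(s(a), s(s(k(a, s(s(a))))))  →  k(s(a), s(s(a)))   [R3 at 2.1.1]
4. k(s(a), s(s(a)))  →  s(a)   [R3 at ε]

s(a)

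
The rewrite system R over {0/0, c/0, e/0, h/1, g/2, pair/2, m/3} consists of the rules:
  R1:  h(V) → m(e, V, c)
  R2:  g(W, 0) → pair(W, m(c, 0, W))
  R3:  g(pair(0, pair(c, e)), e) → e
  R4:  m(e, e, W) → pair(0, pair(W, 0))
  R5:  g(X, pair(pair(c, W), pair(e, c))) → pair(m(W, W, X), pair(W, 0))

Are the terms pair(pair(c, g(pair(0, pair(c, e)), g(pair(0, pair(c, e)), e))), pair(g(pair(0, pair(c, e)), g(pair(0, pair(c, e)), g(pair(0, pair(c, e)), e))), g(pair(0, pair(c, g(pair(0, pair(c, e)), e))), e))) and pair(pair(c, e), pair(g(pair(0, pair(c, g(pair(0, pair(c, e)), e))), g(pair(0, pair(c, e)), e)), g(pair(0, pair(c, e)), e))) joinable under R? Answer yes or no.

Reduce t₁ = pair(pair(c, g(pair(0, pair(c, e)), g(pair(0, pair(c, e)), e))), pair(g(pair(0, pair(c, e)), g(pair(0, pair(c, e)), g(pair(0, pair(c, e)), e))), g(pair(0, pair(c, g(pair(0, pair(c, e)), e))), e))):
1. pair(pair(c, g(pair(0, pair(c, e)), g(pair(0, pair(c, e)), e))), pair(g(pair(0, pair(c, e)), g(pair(0, pair(c, e)), g(pair(0, pair(c, e)), e))), g(pair(0, pair(c, g(pair(0, pair(c, e)), e))), e)))  →  pair(pair(c, g(pair(0, pair(c, e)), e)), pair(g(pair(0, pair(c, e)), g(pair(0, pair(c, e)), g(pair(0, pair(c, e)), e))), g(pair(0, pair(c, g(pair(0, pair(c, e)), e))), e)))   [R3 at 1.2.2]
2. pair(pair(c, g(pair(0, pair(c, e)), e)), pair(g(pair(0, pair(c, e)), g(pair(0, pair(c, e)), g(pair(0, pair(c, e)), e))), g(pair(0, pair(c, g(pair(0, pair(c, e)), e))), e)))  →  pair(pair(c, e), pair(g(pair(0, pair(c, e)), g(pair(0, pair(c, e)), g(pair(0, pair(c, e)), e))), g(pair(0, pair(c, g(pair(0, pair(c, e)), e))), e)))   [R3 at 1.2]
3. pair(pair(c, e), pair(g(pair(0, pair(c, e)), g(pair(0, pair(c, e)), g(pair(0, pair(c, e)), e))), g(pair(0, pair(c, g(pair(0, pair(c, e)), e))), e)))  →  pair(pair(c, e), pair(g(pair(0, pair(c, e)), g(pair(0, pair(c, e)), e)), g(pair(0, pair(c, g(pair(0, pair(c, e)), e))), e)))   [R3 at 2.1.2.2]
4. pair(pair(c, e), pair(g(pair(0, pair(c, e)), g(pair(0, pair(c, e)), e)), g(pair(0, pair(c, g(pair(0, pair(c, e)), e))), e)))  →  pair(pair(c, e), pair(g(pair(0, pair(c, e)), e), g(pair(0, pair(c, g(pair(0, pair(c, e)), e))), e)))   [R3 at 2.1.2]
5. pair(pair(c, e), pair(g(pair(0, pair(c, e)), e), g(pair(0, pair(c, g(pair(0, pair(c, e)), e))), e)))  →  pair(pair(c, e), pair(e, g(pair(0, pair(c, g(pair(0, pair(c, e)), e))), e)))   [R3 at 2.1]
6. pair(pair(c, e), pair(e, g(pair(0, pair(c, g(pair(0, pair(c, e)), e))), e)))  →  pair(pair(c, e), pair(e, g(pair(0, pair(c, e)), e)))   [R3 at 2.2.1.2.2]
7. pair(pair(c, e), pair(e, g(pair(0, pair(c, e)), e)))  →  pair(pair(c, e), pair(e, e))   [R3 at 2.2]

Reduce t₂ = pair(pair(c, e), pair(g(pair(0, pair(c, g(pair(0, pair(c, e)), e))), g(pair(0, pair(c, e)), e)), g(pair(0, pair(c, e)), e))):
1. pair(pair(c, e), pair(g(pair(0, pair(c, g(pair(0, pair(c, e)), e))), g(pair(0, pair(c, e)), e)), g(pair(0, pair(c, e)), e)))  →  pair(pair(c, e), pair(g(pair(0, pair(c, e)), g(pair(0, pair(c, e)), e)), g(pair(0, pair(c, e)), e)))   [R3 at 2.1.1.2.2]
2. pair(pair(c, e), pair(g(pair(0, pair(c, e)), g(pair(0, pair(c, e)), e)), g(pair(0, pair(c, e)), e)))  →  pair(pair(c, e), pair(g(pair(0, pair(c, e)), e), g(pair(0, pair(c, e)), e)))   [R3 at 2.1.2]
3. pair(pair(c, e), pair(g(pair(0, pair(c, e)), e), g(pair(0, pair(c, e)), e)))  →  pair(pair(c, e), pair(e, g(pair(0, pair(c, e)), e)))   [R3 at 2.1]
4. pair(pair(c, e), pair(e, g(pair(0, pair(c, e)), e)))  →  pair(pair(c, e), pair(e, e))   [R3 at 2.2]

yes — NF(t₁) = pair(pair(c, e), pair(e, e)), NF(t₂) = pair(pair(c, e), pair(e, e))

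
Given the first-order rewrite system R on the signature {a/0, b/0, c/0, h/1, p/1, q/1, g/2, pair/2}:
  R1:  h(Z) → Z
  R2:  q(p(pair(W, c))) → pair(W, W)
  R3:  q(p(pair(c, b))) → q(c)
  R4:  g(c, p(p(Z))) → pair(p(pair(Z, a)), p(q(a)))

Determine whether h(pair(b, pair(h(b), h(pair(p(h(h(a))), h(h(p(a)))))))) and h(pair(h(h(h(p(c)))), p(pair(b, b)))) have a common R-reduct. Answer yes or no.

no — NF(t₁) = pair(b, pair(b, pair(p(a), p(a)))), NF(t₂) = pair(p(c), p(pair(b, b)))

Reduce t₁ = h(pair(b, pair(h(b), h(pair(p(h(h(a))), h(h(p(a)))))))):
1. h(pair(b, pair(h(b), h(pair(p(h(h(a))), h(h(p(a))))))))  →  pair(b, pair(h(b), h(pair(p(h(h(a))), h(h(p(a)))))))   [R1 at ε]
2. pair(b, pair(h(b), h(pair(p(h(h(a))), h(h(p(a)))))))  →  pair(b, pair(b, h(pair(p(h(h(a))), h(h(p(a)))))))   [R1 at 2.1]
3. pair(b, pair(b, h(pair(p(h(h(a))), h(h(p(a)))))))  →  pair(b, pair(b, pair(p(h(h(a))), h(h(p(a))))))   [R1 at 2.2]
4. pair(b, pair(b, pair(p(h(h(a))), h(h(p(a))))))  →  pair(b, pair(b, pair(p(h(a)), h(h(p(a))))))   [R1 at 2.2.1.1]
5. pair(b, pair(b, pair(p(h(a)), h(h(p(a))))))  →  pair(b, pair(b, pair(p(a), h(h(p(a))))))   [R1 at 2.2.1.1]
6. pair(b, pair(b, pair(p(a), h(h(p(a))))))  →  pair(b, pair(b, pair(p(a), h(p(a)))))   [R1 at 2.2.2]
7. pair(b, pair(b, pair(p(a), h(p(a)))))  →  pair(b, pair(b, pair(p(a), p(a))))   [R1 at 2.2.2]

Reduce t₂ = h(pair(h(h(h(p(c)))), p(pair(b, b)))):
1. h(pair(h(h(h(p(c)))), p(pair(b, b))))  →  pair(h(h(h(p(c)))), p(pair(b, b)))   [R1 at ε]
2. pair(h(h(h(p(c)))), p(pair(b, b)))  →  pair(h(h(p(c))), p(pair(b, b)))   [R1 at 1]
3. pair(h(h(p(c))), p(pair(b, b)))  →  pair(h(p(c)), p(pair(b, b)))   [R1 at 1]
4. pair(h(p(c)), p(pair(b, b)))  →  pair(p(c), p(pair(b, b)))   [R1 at 1]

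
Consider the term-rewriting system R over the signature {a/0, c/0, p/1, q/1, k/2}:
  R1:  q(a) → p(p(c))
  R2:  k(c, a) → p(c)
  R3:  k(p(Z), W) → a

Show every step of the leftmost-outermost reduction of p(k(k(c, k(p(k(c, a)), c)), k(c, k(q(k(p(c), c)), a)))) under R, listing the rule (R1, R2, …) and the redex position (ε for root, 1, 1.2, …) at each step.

p(a)

1. p(k(k(c, k(p(k(c, a)), c)), k(c, k(q(k(p(c), c)), a))))  →  p(k(k(c, a), k(c, k(q(k(p(c), c)), a))))   [R3 at 1.1.2]
2. p(k(k(c, a), k(c, k(q(k(p(c), c)), a))))  →  p(k(p(c), k(c, k(q(k(p(c), c)), a))))   [R2 at 1.1]
3. p(k(p(c), k(c, k(q(k(p(c), c)), a))))  →  p(a)   [R3 at 1]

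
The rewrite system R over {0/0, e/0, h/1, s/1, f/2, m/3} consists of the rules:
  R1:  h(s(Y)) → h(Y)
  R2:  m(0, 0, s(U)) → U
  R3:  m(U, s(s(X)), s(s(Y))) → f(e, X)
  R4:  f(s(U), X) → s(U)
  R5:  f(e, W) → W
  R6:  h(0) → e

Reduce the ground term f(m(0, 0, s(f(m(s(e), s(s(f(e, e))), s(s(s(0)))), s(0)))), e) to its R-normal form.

s(0)

1. f(m(0, 0, s(f(m(s(e), s(s(f(e, e))), s(s(s(0)))), s(0)))), e)  →  f(f(m(s(e), s(s(f(e, e))), s(s(s(0)))), s(0)), e)   [R2 at 1]
2. f(f(m(s(e), s(s(f(e, e))), s(s(s(0)))), s(0)), e)  →  f(f(f(e, f(e, e)), s(0)), e)   [R3 at 1.1]
3. f(f(f(e, f(e, e)), s(0)), e)  →  f(f(f(e, e), s(0)), e)   [R5 at 1.1]
4. f(f(f(e, e), s(0)), e)  →  f(f(e, s(0)), e)   [R5 at 1.1]
5. f(f(e, s(0)), e)  →  f(s(0), e)   [R5 at 1]
6. f(s(0), e)  →  s(0)   [R4 at ε]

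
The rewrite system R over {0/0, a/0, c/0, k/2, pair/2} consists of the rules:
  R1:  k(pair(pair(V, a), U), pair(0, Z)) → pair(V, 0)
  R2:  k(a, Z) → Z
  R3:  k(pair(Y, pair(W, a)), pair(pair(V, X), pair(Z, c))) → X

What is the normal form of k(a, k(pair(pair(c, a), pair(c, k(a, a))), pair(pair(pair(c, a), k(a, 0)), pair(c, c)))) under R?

1. k(a, k(pair(pair(c, a), pair(c, k(a, a))), pair(pair(pair(c, a), k(a, 0)), pair(c, c))))  →  k(pair(pair(c, a), pair(c, k(a, a))), pair(pair(pair(c, a), k(a, 0)), pair(c, c)))   [R2 at ε]
2. k(pair(pair(c, a), pair(c, k(a, a))), pair(pair(pair(c, a), k(a, 0)), pair(c, c)))  →  k(pair(pair(c, a), pair(c, a)), pair(pair(pair(c, a), k(a, 0)), pair(c, c)))   [R2 at 1.2.2]
3. k(pair(pair(c, a), pair(c, a)), pair(pair(pair(c, a), k(a, 0)), pair(c, c)))  →  k(a, 0)   [R3 at ε]
4. k(a, 0)  →  0   [R2 at ε]

0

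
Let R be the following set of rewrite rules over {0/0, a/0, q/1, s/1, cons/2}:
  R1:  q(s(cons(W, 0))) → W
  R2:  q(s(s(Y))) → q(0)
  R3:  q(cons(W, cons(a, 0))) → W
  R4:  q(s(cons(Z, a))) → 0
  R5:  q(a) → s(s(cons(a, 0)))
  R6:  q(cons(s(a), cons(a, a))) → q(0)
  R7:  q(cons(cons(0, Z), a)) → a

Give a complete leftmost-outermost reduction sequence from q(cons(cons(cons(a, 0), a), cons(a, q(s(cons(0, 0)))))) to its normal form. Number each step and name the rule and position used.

cons(cons(a, 0), a)

1. q(cons(cons(cons(a, 0), a), cons(a, q(s(cons(0, 0))))))  →  q(cons(cons(cons(a, 0), a), cons(a, 0)))   [R1 at 1.2.2]
2. q(cons(cons(cons(a, 0), a), cons(a, 0)))  →  cons(cons(a, 0), a)   [R3 at ε]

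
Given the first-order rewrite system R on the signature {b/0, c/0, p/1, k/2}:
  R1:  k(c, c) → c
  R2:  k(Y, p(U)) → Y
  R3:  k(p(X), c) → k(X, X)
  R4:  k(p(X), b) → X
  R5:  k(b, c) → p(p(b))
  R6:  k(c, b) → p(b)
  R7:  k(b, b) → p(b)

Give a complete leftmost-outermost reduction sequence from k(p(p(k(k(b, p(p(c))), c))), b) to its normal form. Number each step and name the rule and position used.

p(p(p(b)))

1. k(p(p(k(k(b, p(p(c))), c))), b)  →  p(k(k(b, p(p(c))), c))   [R4 at ε]
2. p(k(k(b, p(p(c))), c))  →  p(k(b, c))   [R2 at 1.1]
3. p(k(b, c))  →  p(p(p(b)))   [R5 at 1]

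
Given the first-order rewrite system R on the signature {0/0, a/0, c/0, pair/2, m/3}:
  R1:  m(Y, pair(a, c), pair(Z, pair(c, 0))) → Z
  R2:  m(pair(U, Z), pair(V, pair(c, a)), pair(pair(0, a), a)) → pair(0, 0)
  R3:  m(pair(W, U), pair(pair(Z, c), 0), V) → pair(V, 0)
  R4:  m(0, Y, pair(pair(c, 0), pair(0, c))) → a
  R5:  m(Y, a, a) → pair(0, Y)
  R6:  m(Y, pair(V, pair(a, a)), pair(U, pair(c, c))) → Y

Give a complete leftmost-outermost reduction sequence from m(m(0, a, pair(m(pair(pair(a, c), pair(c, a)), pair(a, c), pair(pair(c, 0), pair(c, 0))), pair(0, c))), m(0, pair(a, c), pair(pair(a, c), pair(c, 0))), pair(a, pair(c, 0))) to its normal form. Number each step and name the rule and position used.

a

1. m(m(0, a, pair(m(pair(pair(a, c), pair(c, a)), pair(a, c), pair(pair(c, 0), pair(c, 0))), pair(0, c))), m(0, pair(a, c), pair(pair(a, c), pair(c, 0))), pair(a, pair(c, 0)))  →  m(m(0, a, pair(pair(c, 0), pair(0, c))), m(0, pair(a, c), pair(pair(a, c), pair(c, 0))), pair(a, pair(c, 0)))   [R1 at 1.3.1]
2. m(m(0, a, pair(pair(c, 0), pair(0, c))), m(0, pair(a, c), pair(pair(a, c), pair(c, 0))), pair(a, pair(c, 0)))  →  m(a, m(0, pair(a, c), pair(pair(a, c), pair(c, 0))), pair(a, pair(c, 0)))   [R4 at 1]
3. m(a, m(0, pair(a, c), pair(pair(a, c), pair(c, 0))), pair(a, pair(c, 0)))  →  m(a, pair(a, c), pair(a, pair(c, 0)))   [R1 at 2]
4. m(a, pair(a, c), pair(a, pair(c, 0)))  →  a   [R1 at ε]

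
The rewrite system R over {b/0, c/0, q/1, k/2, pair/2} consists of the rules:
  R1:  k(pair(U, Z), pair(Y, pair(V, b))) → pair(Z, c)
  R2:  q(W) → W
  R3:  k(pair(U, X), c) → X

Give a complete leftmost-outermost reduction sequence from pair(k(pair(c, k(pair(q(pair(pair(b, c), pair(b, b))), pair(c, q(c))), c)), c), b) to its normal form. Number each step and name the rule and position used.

pair(pair(c, c), b)

1. pair(k(pair(c, k(pair(q(pair(pair(b, c), pair(b, b))), pair(c, q(c))), c)), c), b)  →  pair(k(pair(q(pair(pair(b, c), pair(b, b))), pair(c, q(c))), c), b)   [R3 at 1]
2. pair(k(pair(q(pair(pair(b, c), pair(b, b))), pair(c, q(c))), c), b)  →  pair(pair(c, q(c)), b)   [R3 at 1]
3. pair(pair(c, q(c)), b)  →  pair(pair(c, c), b)   [R2 at 1.2]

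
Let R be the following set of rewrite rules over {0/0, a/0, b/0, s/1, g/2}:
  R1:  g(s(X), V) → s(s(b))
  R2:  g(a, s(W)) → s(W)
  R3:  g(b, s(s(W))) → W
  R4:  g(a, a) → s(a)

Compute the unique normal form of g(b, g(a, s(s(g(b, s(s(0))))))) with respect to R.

1. g(b, g(a, s(s(g(b, s(s(0)))))))  →  g(b, s(s(g(b, s(s(0))))))   [R2 at 2]
2. g(b, s(s(g(b, s(s(0))))))  →  g(b, s(s(0)))   [R3 at ε]
3. g(b, s(s(0)))  →  0   [R3 at ε]

0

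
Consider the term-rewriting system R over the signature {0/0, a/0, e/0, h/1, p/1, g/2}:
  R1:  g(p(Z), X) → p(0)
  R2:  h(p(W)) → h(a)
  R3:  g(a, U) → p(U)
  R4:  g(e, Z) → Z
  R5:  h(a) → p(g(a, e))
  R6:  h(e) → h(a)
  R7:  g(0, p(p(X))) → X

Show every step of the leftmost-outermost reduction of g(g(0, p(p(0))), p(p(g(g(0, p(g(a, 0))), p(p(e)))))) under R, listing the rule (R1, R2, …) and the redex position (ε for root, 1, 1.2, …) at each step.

1. g(g(0, p(p(0))), p(p(g(g(0, p(g(a, 0))), p(p(e))))))  →  g(0, p(p(g(g(0, p(g(a, 0))), p(p(e))))))   [R7 at 1]
2. g(0, p(p(g(g(0, p(g(a, 0))), p(p(e))))))  →  g(g(0, p(g(a, 0))), p(p(e)))   [R7 at ε]
3. g(g(0, p(g(a, 0))), p(p(e)))  →  g(g(0, p(p(0))), p(p(e)))   [R3 at 1.2.1]
4. g(g(0, p(p(0))), p(p(e)))  →  g(0, p(p(e)))   [R7 at 1]
5. g(0, p(p(e)))  →  e   [R7 at ε]

e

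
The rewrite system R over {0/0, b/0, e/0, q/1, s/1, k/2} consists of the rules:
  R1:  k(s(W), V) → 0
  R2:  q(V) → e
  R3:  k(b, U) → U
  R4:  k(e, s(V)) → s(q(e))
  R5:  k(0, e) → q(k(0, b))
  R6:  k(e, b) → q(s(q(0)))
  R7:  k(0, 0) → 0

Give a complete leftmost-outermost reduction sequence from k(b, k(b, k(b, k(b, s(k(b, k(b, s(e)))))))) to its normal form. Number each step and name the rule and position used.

1. k(b, k(b, k(b, k(b, s(k(b, k(b, s(e))))))))  →  k(b, k(b, k(b, s(k(b, k(b, s(e)))))))   [R3 at ε]
2. k(b, k(b, k(b, s(k(b, k(b, s(e)))))))  →  k(b, k(b, s(k(b, k(b, s(e))))))   [R3 at ε]
3. k(b, k(b, s(k(b, k(b, s(e))))))  →  k(b, s(k(b, k(b, s(e)))))   [R3 at ε]
4. k(b, s(k(b, k(b, s(e)))))  →  s(k(b, k(b, s(e))))   [R3 at ε]
5. s(k(b, k(b, s(e))))  →  s(k(b, s(e)))   [R3 at 1]
6. s(k(b, s(e)))  →  s(s(e))   [R3 at 1]

s(s(e))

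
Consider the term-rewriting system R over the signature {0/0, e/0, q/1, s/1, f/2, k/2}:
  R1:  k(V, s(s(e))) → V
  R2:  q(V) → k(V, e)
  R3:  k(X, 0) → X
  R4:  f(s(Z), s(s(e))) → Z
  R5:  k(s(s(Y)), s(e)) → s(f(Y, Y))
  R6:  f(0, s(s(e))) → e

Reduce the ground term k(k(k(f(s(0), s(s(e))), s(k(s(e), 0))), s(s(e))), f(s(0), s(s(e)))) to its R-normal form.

1. k(k(k(f(s(0), s(s(e))), s(k(s(e), 0))), s(s(e))), f(s(0), s(s(e))))  →  k(k(f(s(0), s(s(e))), s(k(s(e), 0))), f(s(0), s(s(e))))   [R1 at 1]
2. k(k(f(s(0), s(s(e))), s(k(s(e), 0))), f(s(0), s(s(e))))  →  k(k(0, s(k(s(e), 0))), f(s(0), s(s(e))))   [R4 at 1.1]
3. k(k(0, s(k(s(e), 0))), f(s(0), s(s(e))))  →  k(k(0, s(s(e))), f(s(0), s(s(e))))   [R3 at 1.2.1]
4. k(k(0, s(s(e))), f(s(0), s(s(e))))  →  k(0, f(s(0), s(s(e))))   [R1 at 1]
5. k(0, f(s(0), s(s(e))))  →  k(0, 0)   [R4 at 2]
6. k(0, 0)  →  0   [R3 at ε]

0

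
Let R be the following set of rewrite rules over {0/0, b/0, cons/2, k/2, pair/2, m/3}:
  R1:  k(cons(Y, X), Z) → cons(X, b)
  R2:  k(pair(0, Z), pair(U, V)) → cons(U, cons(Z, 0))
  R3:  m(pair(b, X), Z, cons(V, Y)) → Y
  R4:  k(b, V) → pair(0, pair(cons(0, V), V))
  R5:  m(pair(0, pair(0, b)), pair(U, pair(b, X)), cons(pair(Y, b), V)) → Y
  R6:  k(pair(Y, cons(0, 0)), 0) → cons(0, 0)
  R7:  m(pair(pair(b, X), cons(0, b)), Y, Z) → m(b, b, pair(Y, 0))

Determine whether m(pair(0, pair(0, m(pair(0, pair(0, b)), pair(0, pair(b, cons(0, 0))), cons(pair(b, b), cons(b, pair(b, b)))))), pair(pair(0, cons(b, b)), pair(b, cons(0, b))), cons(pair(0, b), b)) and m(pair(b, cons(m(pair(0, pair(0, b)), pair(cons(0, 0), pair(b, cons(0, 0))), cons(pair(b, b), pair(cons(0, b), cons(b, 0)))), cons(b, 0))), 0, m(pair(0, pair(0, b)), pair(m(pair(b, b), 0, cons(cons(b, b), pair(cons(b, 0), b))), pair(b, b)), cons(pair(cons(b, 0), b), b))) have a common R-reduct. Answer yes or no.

yes — NF(t₁) = 0, NF(t₂) = 0

Reduce t₁ = m(pair(0, pair(0, m(pair(0, pair(0, b)), pair(0, pair(b, cons(0, 0))), cons(pair(b, b), cons(b, pair(b, b)))))), pair(pair(0, cons(b, b)), pair(b, cons(0, b))), cons(pair(0, b), b)):
1. m(pair(0, pair(0, m(pair(0, pair(0, b)), pair(0, pair(b, cons(0, 0))), cons(pair(b, b), cons(b, pair(b, b)))))), pair(pair(0, cons(b, b)), pair(b, cons(0, b))), cons(pair(0, b), b))  →  m(pair(0, pair(0, b)), pair(pair(0, cons(b, b)), pair(b, cons(0, b))), cons(pair(0, b), b))   [R5 at 1.2.2]
2. m(pair(0, pair(0, b)), pair(pair(0, cons(b, b)), pair(b, cons(0, b))), cons(pair(0, b), b))  →  0   [R5 at ε]

Reduce t₂ = m(pair(b, cons(m(pair(0, pair(0, b)), pair(cons(0, 0), pair(b, cons(0, 0))), cons(pair(b, b), pair(cons(0, b), cons(b, 0)))), cons(b, 0))), 0, m(pair(0, pair(0, b)), pair(m(pair(b, b), 0, cons(cons(b, b), pair(cons(b, 0), b))), pair(b, b)), cons(pair(cons(b, 0), b), b))):
1. m(pair(b, cons(m(pair(0, pair(0, b)), pair(cons(0, 0), pair(b, cons(0, 0))), cons(pair(b, b), pair(cons(0, b), cons(b, 0)))), cons(b, 0))), 0, m(pair(0, pair(0, b)), pair(m(pair(b, b), 0, cons(cons(b, b), pair(cons(b, 0), b))), pair(b, b)), cons(pair(cons(b, 0), b), b)))  →  m(pair(b, cons(b, cons(b, 0))), 0, m(pair(0, pair(0, b)), pair(m(pair(b, b), 0, cons(cons(b, b), pair(cons(b, 0), b))), pair(b, b)), cons(pair(cons(b, 0), b), b)))   [R5 at 1.2.1]
2. m(pair(b, cons(b, cons(b, 0))), 0, m(pair(0, pair(0, b)), pair(m(pair(b, b), 0, cons(cons(b, b), pair(cons(b, 0), b))), pair(b, b)), cons(pair(cons(b, 0), b), b)))  →  m(pair(b, cons(b, cons(b, 0))), 0, cons(b, 0))   [R5 at 3]
3. m(pair(b, cons(b, cons(b, 0))), 0, cons(b, 0))  →  0   [R3 at ε]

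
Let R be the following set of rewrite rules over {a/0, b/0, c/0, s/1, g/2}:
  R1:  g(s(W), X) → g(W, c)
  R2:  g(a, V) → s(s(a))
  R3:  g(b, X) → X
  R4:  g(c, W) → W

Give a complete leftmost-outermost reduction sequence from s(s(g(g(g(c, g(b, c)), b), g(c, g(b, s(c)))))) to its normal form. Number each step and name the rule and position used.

s(s(s(c)))

1. s(s(g(g(g(c, g(b, c)), b), g(c, g(b, s(c))))))  →  s(s(g(g(g(b, c), b), g(c, g(b, s(c))))))   [R4 at 1.1.1.1]
2. s(s(g(g(g(b, c), b), g(c, g(b, s(c))))))  →  s(s(g(g(c, b), g(c, g(b, s(c))))))   [R3 at 1.1.1.1]
3. s(s(g(g(c, b), g(c, g(b, s(c))))))  →  s(s(g(b, g(c, g(b, s(c))))))   [R4 at 1.1.1]
4. s(s(g(b, g(c, g(b, s(c))))))  →  s(s(g(c, g(b, s(c)))))   [R3 at 1.1]
5. s(s(g(c, g(b, s(c)))))  →  s(s(g(b, s(c))))   [R4 at 1.1]
6. s(s(g(b, s(c))))  →  s(s(s(c)))   [R3 at 1.1]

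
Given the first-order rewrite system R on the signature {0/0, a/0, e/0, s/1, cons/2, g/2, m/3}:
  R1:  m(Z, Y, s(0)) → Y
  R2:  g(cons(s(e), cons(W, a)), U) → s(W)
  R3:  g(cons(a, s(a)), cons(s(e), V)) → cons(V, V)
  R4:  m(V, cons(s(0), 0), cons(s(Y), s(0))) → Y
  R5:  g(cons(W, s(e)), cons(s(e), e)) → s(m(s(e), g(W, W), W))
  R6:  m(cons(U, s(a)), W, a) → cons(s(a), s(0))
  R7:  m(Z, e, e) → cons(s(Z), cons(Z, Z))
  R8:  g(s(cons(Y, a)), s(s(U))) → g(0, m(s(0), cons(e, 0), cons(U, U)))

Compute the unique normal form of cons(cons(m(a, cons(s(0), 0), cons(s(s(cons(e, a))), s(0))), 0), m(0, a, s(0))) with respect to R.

1. cons(cons(m(a, cons(s(0), 0), cons(s(s(cons(e, a))), s(0))), 0), m(0, a, s(0)))  →  cons(cons(s(cons(e, a)), 0), m(0, a, s(0)))   [R4 at 1.1]
2. cons(cons(s(cons(e, a)), 0), m(0, a, s(0)))  →  cons(cons(s(cons(e, a)), 0), a)   [R1 at 2]

cons(cons(s(cons(e, a)), 0), a)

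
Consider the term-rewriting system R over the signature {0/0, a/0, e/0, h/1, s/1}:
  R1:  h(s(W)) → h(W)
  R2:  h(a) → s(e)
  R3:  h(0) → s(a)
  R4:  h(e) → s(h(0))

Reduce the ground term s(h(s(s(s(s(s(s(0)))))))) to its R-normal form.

1. s(h(s(s(s(s(s(s(0))))))))  →  s(h(s(s(s(s(s(0)))))))   [R1 at 1]
2. s(h(s(s(s(s(s(0)))))))  →  s(h(s(s(s(s(0))))))   [R1 at 1]
3. s(h(s(s(s(s(0))))))  →  s(h(s(s(s(0)))))   [R1 at 1]
4. s(h(s(s(s(0)))))  →  s(h(s(s(0))))   [R1 at 1]
5. s(h(s(s(0))))  →  s(h(s(0)))   [R1 at 1]
6. s(h(s(0)))  →  s(h(0))   [R1 at 1]
7. s(h(0))  →  s(s(a))   [R3 at 1]

s(s(a))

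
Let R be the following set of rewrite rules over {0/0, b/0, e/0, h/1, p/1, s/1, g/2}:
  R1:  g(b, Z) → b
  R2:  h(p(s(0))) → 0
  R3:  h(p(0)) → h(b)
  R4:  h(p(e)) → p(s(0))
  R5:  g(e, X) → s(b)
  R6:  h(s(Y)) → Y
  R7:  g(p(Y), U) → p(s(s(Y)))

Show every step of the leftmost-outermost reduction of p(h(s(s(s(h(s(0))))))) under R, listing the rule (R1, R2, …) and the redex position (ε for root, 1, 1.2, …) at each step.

p(s(s(0)))

1. p(h(s(s(s(h(s(0)))))))  →  p(s(s(h(s(0)))))   [R6 at 1]
2. p(s(s(h(s(0)))))  →  p(s(s(0)))   [R6 at 1.1.1]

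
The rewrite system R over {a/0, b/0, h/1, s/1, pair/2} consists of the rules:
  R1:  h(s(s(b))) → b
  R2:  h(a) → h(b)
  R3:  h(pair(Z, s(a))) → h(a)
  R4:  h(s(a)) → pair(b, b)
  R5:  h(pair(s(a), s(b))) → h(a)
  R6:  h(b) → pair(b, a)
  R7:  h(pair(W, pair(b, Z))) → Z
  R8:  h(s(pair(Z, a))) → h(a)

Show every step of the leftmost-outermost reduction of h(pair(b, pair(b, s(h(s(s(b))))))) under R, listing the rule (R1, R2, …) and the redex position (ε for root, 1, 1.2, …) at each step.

1. h(pair(b, pair(b, s(h(s(s(b)))))))  →  s(h(s(s(b))))   [R7 at ε]
2. s(h(s(s(b))))  →  s(b)   [R1 at 1]

s(b)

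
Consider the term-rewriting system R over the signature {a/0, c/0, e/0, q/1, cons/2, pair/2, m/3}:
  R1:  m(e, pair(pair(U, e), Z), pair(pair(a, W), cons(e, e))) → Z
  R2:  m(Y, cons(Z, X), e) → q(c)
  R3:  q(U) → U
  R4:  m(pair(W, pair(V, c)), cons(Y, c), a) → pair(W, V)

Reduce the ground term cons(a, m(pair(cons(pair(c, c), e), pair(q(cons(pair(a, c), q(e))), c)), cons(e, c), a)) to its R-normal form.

1. cons(a, m(pair(cons(pair(c, c), e), pair(q(cons(pair(a, c), q(e))), c)), cons(e, c), a))  →  cons(a, pair(cons(pair(c, c), e), q(cons(pair(a, c), q(e)))))   [R4 at 2]
2. cons(a, pair(cons(pair(c, c), e), q(cons(pair(a, c), q(e)))))  →  cons(a, pair(cons(pair(c, c), e), cons(pair(a, c), q(e))))   [R3 at 2.2]
3. cons(a, pair(cons(pair(c, c), e), cons(pair(a, c), q(e))))  →  cons(a, pair(cons(pair(c, c), e), cons(pair(a, c), e)))   [R3 at 2.2.2]

cons(a, pair(cons(pair(c, c), e), cons(pair(a, c), e)))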